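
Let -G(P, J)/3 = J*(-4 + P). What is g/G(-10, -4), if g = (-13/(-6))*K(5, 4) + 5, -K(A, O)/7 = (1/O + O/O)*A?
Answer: 2155/4032 ≈ 0.53447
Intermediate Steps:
G(P, J) = -3*J*(-4 + P)
K(A, O) = -7*A*(1 + 1/O) (K(A, O) = -7*(1/O + O/O)*A = -7*(1/O + 1)*A = -7*(1 + 1/O)*A = -7*A*(1 + 1/O))
g = -2155/24 (g = (-13/(-6))*(-7*5*(1 + 4)/4) + 5 = (-13*(-1/6))*(-7*5*1/4*5) + 5 = (13/6)*(-175/4) + 5 = -2275/24 + 5 = -2155/24 ≈ -89.792)
g/G(-10, -4) = -2155*(-1/(12*(4 - 1*(-10))))/24 = -2155*(-1/(12*(4 + 10)))/24 = -2155/(24*(3*(-4)*14)) = -2155/24/(-168) = -2155/24*(-1/168) = 2155/4032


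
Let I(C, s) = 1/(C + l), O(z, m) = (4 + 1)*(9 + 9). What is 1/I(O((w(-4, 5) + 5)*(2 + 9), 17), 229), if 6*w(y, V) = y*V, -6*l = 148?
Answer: 196/3 ≈ 65.333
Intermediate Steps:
l = -74/3 (l = -1/6*148 = -74/3 ≈ -24.667)
w(y, V) = V*y/6 (w(y, V) = (y*V)/6 = (V*y)/6 = V*y/6)
O(z, m) = 90 (O(z, m) = 5*18 = 90)
I(C, s) = 1/(-74/3 + C) (I(C, s) = 1/(C - 74/3) = 1/(-74/3 + C))
1/I(O((w(-4, 5) + 5)*(2 + 9), 17), 229) = 1/(3/(-74 + 3*90)) = 1/(3/(-74 + 270)) = 1/(3/196) = 196/3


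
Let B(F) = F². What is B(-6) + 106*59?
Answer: 6290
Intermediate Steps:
B(-6) + 106*59 = (-6)² + 106*59 = 36 + 6254 = 6290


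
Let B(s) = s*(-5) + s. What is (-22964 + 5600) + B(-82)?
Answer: -17036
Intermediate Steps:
B(s) = -4*s (B(s) = -5*s + s = -4*s)
(-22964 + 5600) + B(-82) = (-22964 + 5600) - 4*(-82) = -17364 + 328 = -17036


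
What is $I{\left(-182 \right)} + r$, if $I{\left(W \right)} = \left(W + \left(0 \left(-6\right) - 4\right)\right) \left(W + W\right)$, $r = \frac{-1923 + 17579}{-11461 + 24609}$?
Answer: $\frac{11712998}{173} \approx 67705.0$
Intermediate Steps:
$r = \frac{206}{173}$ ($r = \frac{15656}{13148} = 15656 \cdot \frac{1}{13148} = \frac{206}{173} \approx 1.1908$)
$I{\left(W \right)} = 2 W \left(-4 + W\right)$ ($I{\left(W \right)} = \left(W + \left(0 - 4\right)\right) 2 W = \left(W - 4\right) 2 W = \left(-4 + W\right) 2 W = 2 W \left(-4 + W\right)$)
$I{\left(-182 \right)} + r = 2 \left(-182\right) \left(-4 - 182\right) + \frac{206}{173} = 2 \left(-182\right) \left(-186\right) + \frac{206}{173} = 67704 + \frac{206}{173} = \frac{11712998}{173}$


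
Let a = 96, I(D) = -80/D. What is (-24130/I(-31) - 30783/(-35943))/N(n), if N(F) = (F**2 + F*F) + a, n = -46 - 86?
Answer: -298710885/1116437504 ≈ -0.26756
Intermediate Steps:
n = -132
N(F) = 96 + 2*F**2 (N(F) = (F**2 + F*F) + 96 = (F**2 + F**2) + 96 = 2*F**2 + 96 = 96 + 2*F**2)
(-24130/I(-31) - 30783/(-35943))/N(n) = (-24130/((-80/(-31))) - 30783/(-35943))/(96 + 2*(-132)**2) = (-24130/((-80*(-1/31))) - 30783*(-1/35943))/(96 + 2*17424) = (-24130/80/31 + 10261/11981)/(96 + 34848) = (-24130*31/80 + 10261/11981)/34944 = (-74803/8 + 10261/11981)*(1/34944) = -896132655/95848*1/34944 = -298710885/1116437504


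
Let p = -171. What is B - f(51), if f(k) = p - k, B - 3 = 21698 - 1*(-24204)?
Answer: 46127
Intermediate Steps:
B = 45905 (B = 3 + (21698 - 1*(-24204)) = 3 + (21698 + 24204) = 3 + 45902 = 45905)
f(k) = -171 - k
B - f(51) = 45905 - (-171 - 1*51) = 45905 - (-171 - 51) = 45905 - 1*(-222) = 45905 + 222 = 46127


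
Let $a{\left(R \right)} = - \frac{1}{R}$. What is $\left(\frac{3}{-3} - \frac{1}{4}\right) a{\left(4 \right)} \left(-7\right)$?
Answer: $- \frac{35}{16} \approx -2.1875$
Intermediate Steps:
$\left(\frac{3}{-3} - \frac{1}{4}\right) a{\left(4 \right)} \left(-7\right) = \left(\frac{3}{-3} - \frac{1}{4}\right) \left(- \frac{1}{4}\right) \left(-7\right) = \left(3 \left(- \frac{1}{3}\right) - \frac{1}{4}\right) \left(\left(-1\right) \frac{1}{4}\right) \left(-7\right) = \left(-1 - \frac{1}{4}\right) \left(- \frac{1}{4}\right) \left(-7\right) = \left(- \frac{5}{4}\right) \left(- \frac{1}{4}\right) \left(-7\right) = \frac{5}{16} \left(-7\right) = - \frac{35}{16}$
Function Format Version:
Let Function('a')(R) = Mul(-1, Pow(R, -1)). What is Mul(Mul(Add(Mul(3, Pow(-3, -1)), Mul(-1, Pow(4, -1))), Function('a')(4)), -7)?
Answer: Rational(-35, 16) ≈ -2.1875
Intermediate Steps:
Mul(Mul(Add(Mul(3, Pow(-3, -1)), Mul(-1, Pow(4, -1))), Function('a')(4)), -7) = Mul(Mul(Add(Mul(3, Pow(-3, -1)), Mul(-1, Pow(4, -1))), Mul(-1, Pow(4, -1))), -7) = Mul(Mul(Add(Mul(3, Rational(-1, 3)), Mul(-1, Rational(1, 4))), Mul(-1, Rational(1, 4))), -7) = Mul(Mul(Add(-1, Rational(-1, 4)), Rational(-1, 4)), -7) = Mul(Mul(Rational(-5, 4), Rational(-1, 4)), -7) = Mul(Rational(5, 16), -7) = Rational(-35, 16)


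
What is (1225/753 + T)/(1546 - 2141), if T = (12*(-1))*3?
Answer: 25883/448035 ≈ 0.057770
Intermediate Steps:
T = -36 (T = -12*3 = -36)
(1225/753 + T)/(1546 - 2141) = (1225/753 - 36)/(1546 - 2141) = (1225*(1/753) - 36)/(-595) = (1225/753 - 36)*(-1/595) = -25883/753*(-1/595) = 25883/448035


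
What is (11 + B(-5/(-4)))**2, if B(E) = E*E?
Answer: 40401/256 ≈ 157.82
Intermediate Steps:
B(E) = E**2
(11 + B(-5/(-4)))**2 = (11 + (-5/(-4))**2)**2 = (11 + (-5*(-1/4))**2)**2 = (11 + (5/4)**2)**2 = (11 + 25/16)**2 = (201/16)**2 = 40401/256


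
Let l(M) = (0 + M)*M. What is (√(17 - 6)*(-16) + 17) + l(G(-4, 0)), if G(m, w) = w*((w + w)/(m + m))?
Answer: 17 - 16*√11 ≈ -36.066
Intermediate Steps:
G(m, w) = w²/m (G(m, w) = w*((2*w)/((2*m))) = w*((2*w)*(1/(2*m))) = w*(w/m) = w²/m)
l(M) = M² (l(M) = M*M = M²)
(√(17 - 6)*(-16) + 17) + l(G(-4, 0)) = (√(17 - 6)*(-16) + 17) + (0²/(-4))² = (√11*(-16) + 17) + (-¼*0)² = (-16*√11 + 17) + 0² = (17 - 16*√11) + 0 = 17 - 16*√11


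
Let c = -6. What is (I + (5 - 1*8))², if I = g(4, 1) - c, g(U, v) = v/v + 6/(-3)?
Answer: 4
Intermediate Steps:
g(U, v) = -1 (g(U, v) = 1 + 6*(-⅓) = 1 - 2 = -1)
I = 5 (I = -1 - 1*(-6) = -1 + 6 = 5)
(I + (5 - 1*8))² = (5 + (5 - 1*8))² = (5 + (5 - 8))² = (5 - 3)² = 2² = 4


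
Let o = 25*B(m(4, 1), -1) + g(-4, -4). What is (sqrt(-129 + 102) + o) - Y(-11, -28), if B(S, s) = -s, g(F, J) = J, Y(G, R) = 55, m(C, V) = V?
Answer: -34 + 3*I*sqrt(3) ≈ -34.0 + 5.1962*I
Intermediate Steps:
o = 21 (o = 25*(-1*(-1)) - 4 = 25*1 - 4 = 25 - 4 = 21)
(sqrt(-129 + 102) + o) - Y(-11, -28) = (sqrt(-129 + 102) + 21) - 1*55 = (sqrt(-27) + 21) - 55 = (3*I*sqrt(3) + 21) - 55 = (21 + 3*I*sqrt(3)) - 55 = -34 + 3*I*sqrt(3)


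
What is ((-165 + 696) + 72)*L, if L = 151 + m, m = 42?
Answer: 116379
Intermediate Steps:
L = 193 (L = 151 + 42 = 193)
((-165 + 696) + 72)*L = ((-165 + 696) + 72)*193 = (531 + 72)*193 = 603*193 = 116379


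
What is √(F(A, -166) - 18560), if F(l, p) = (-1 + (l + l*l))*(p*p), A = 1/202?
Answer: I*√469030849/101 ≈ 214.43*I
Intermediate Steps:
A = 1/202 ≈ 0.0049505
F(l, p) = p²*(-1 + l + l²) (F(l, p) = (-1 + (l + l²))*p² = (-1 + l + l²)*p² = p²*(-1 + l + l²))
√(F(A, -166) - 18560) = √((-166)²*(-1 + 1/202 + (1/202)²) - 18560) = √(27556*(-1 + 1/202 + 1/40804) - 18560) = √(27556*(-40601/40804) - 18560) = √(-279700289/10201 - 18560) = √(-469030849/10201) = I*√469030849/101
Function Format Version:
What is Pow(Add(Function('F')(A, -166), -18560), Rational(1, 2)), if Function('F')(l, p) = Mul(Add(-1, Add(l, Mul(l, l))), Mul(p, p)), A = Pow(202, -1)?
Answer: Mul(Rational(1, 101), I, Pow(469030849, Rational(1, 2))) ≈ Mul(214.43, I)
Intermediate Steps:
A = Rational(1, 202) ≈ 0.0049505
Function('F')(l, p) = Mul(Pow(p, 2), Add(-1, l, Pow(l, 2))) (Function('F')(l, p) = Mul(Add(-1, Add(l, Pow(l, 2))), Pow(p, 2)) = Mul(Add(-1, l, Pow(l, 2)), Pow(p, 2)) = Mul(Pow(p, 2), Add(-1, l, Pow(l, 2))))
Pow(Add(Function('F')(A, -166), -18560), Rational(1, 2)) = Pow(Add(Mul(Pow(-166, 2), Add(-1, Rational(1, 202), Pow(Rational(1, 202), 2))), -18560), Rational(1, 2)) = Pow(Add(Mul(27556, Add(-1, Rational(1, 202), Rational(1, 40804))), -18560), Rational(1, 2)) = Pow(Add(Mul(27556, Rational(-40601, 40804)), -18560), Rational(1, 2)) = Pow(Add(Rational(-279700289, 10201), -18560), Rational(1, 2)) = Pow(Rational(-469030849, 10201), Rational(1, 2)) = Mul(Rational(1, 101), I, Pow(469030849, Rational(1, 2)))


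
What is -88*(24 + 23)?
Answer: -4136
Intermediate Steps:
-88*(24 + 23) = -88*47 = -4136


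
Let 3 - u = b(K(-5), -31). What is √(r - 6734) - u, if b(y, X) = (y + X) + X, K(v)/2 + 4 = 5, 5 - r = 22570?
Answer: -63 + I*√29299 ≈ -63.0 + 171.17*I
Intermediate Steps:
r = -22565 (r = 5 - 1*22570 = 5 - 22570 = -22565)
K(v) = 2 (K(v) = -8 + 2*5 = -8 + 10 = 2)
b(y, X) = y + 2*X (b(y, X) = (X + y) + X = y + 2*X)
u = 63 (u = 3 - (2 + 2*(-31)) = 3 - (2 - 62) = 3 - 1*(-60) = 3 + 60 = 63)
√(r - 6734) - u = √(-22565 - 6734) - 1*63 = √(-29299) - 63 = I*√29299 - 63 = -63 + I*√29299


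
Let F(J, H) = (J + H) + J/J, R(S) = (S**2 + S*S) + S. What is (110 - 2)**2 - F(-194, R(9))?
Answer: 11686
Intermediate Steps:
R(S) = S + 2*S**2 (R(S) = (S**2 + S**2) + S = 2*S**2 + S = S + 2*S**2)
F(J, H) = 1 + H + J (F(J, H) = (H + J) + 1 = 1 + H + J)
(110 - 2)**2 - F(-194, R(9)) = (110 - 2)**2 - (1 + 9*(1 + 2*9) - 194) = 108**2 - (1 + 9*(1 + 18) - 194) = 11664 - (1 + 9*19 - 194) = 11664 - (1 + 171 - 194) = 11664 - 1*(-22) = 11664 + 22 = 11686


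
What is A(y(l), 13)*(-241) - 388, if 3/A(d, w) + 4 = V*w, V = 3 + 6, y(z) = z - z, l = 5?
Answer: -44567/113 ≈ -394.40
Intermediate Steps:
y(z) = 0
V = 9
A(d, w) = 3/(-4 + 9*w)
A(y(l), 13)*(-241) - 388 = (3/(-4 + 9*13))*(-241) - 388 = (3/(-4 + 117))*(-241) - 388 = (3/113)*(-241) - 388 = -723/113 - 388 = -44567/113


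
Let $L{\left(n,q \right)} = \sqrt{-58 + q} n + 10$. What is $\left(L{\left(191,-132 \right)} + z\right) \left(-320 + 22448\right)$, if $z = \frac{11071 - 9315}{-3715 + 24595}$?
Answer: $\frac{97066316}{435} + 4226448 i \sqrt{190} \approx 2.2314 \cdot 10^{5} + 5.8258 \cdot 10^{7} i$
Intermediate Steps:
$z = \frac{439}{5220}$ ($z = \frac{1756}{20880} = 1756 \cdot \frac{1}{20880} = \frac{439}{5220} \approx 0.0841$)
$L{\left(n,q \right)} = 10 + n \sqrt{-58 + q}$ ($L{\left(n,q \right)} = n \sqrt{-58 + q} + 10 = 10 + n \sqrt{-58 + q}$)
$\left(L{\left(191,-132 \right)} + z\right) \left(-320 + 22448\right) = \left(\left(10 + 191 \sqrt{-58 - 132}\right) + \frac{439}{5220}\right) \left(-320 + 22448\right) = \left(\left(10 + 191 \sqrt{-190}\right) + \frac{439}{5220}\right) 22128 = \left(\left(10 + 191 i \sqrt{190}\right) + \frac{439}{5220}\right) 22128 = \left(\frac{52639}{5220} + 191 i \sqrt{190}\right) 22128 = \frac{97066316}{435} + 4226448 i \sqrt{190}$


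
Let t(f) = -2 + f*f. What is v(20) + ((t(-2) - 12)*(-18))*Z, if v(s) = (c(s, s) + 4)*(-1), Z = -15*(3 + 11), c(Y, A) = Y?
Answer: -37824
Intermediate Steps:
t(f) = -2 + f²
Z = -210 (Z = -15*14 = -210)
v(s) = -4 - s (v(s) = (s + 4)*(-1) = (4 + s)*(-1) = -4 - s)
v(20) + ((t(-2) - 12)*(-18))*Z = (-4 - 1*20) + (((-2 + (-2)²) - 12)*(-18))*(-210) = (-4 - 20) + (((-2 + 4) - 12)*(-18))*(-210) = -24 + ((2 - 12)*(-18))*(-210) = -24 - 10*(-18)*(-210) = -24 + 180*(-210) = -24 - 37800 = -37824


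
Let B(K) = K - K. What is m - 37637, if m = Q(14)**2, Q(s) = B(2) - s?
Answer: -37441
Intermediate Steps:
B(K) = 0
Q(s) = -s (Q(s) = 0 - s = -s)
m = 196 (m = (-1*14)**2 = (-14)**2 = 196)
m - 37637 = 196 - 37637 = -37441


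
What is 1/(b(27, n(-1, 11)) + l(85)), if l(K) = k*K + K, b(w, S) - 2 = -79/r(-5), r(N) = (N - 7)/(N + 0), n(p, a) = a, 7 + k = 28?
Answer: 12/22069 ≈ 0.00054375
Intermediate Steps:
k = 21 (k = -7 + 28 = 21)
r(N) = (-7 + N)/N
b(w, S) = -371/12 (b(w, S) = 2 - 79*(-5/(-7 - 5)) = 2 - 79/((-1/5*(-12))) = 2 - 79/12/5 = 2 - 79*5/12 = 2 - 395/12 = -371/12)
l(K) = 22*K (l(K) = 21*K + K = 22*K)
1/(b(27, n(-1, 11)) + l(85)) = 1/(-371/12 + 22*85) = 1/(-371/12 + 1870) = 1/(22069/12) = 12/22069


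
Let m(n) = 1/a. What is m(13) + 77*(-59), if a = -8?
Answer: -36345/8 ≈ -4543.1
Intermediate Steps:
m(n) = -⅛ (m(n) = 1/(-8) = -⅛)
m(13) + 77*(-59) = -⅛ + 77*(-59) = -⅛ - 4543 = -36345/8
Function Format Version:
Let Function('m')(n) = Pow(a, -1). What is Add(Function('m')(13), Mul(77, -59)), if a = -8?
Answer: Rational(-36345, 8) ≈ -4543.1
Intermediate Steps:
Function('m')(n) = Rational(-1, 8) (Function('m')(n) = Pow(-8, -1) = Rational(-1, 8))
Add(Function('m')(13), Mul(77, -59)) = Add(Rational(-1, 8), Mul(77, -59)) = Add(Rational(-1, 8), -4543) = Rational(-36345, 8)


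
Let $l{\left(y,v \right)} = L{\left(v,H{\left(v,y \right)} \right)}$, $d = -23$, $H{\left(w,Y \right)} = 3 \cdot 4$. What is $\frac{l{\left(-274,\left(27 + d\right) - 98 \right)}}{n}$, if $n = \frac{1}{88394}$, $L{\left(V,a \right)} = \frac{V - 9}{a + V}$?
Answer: $\frac{4552291}{41} \approx 1.1103 \cdot 10^{5}$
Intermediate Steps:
$H{\left(w,Y \right)} = 12$
$L{\left(V,a \right)} = \frac{-9 + V}{V + a}$
$l{\left(y,v \right)} = \frac{-9 + v}{12 + v}$ ($l{\left(y,v \right)} = \frac{-9 + v}{v + 12} = \frac{-9 + v}{12 + v}$)
$n = \frac{1}{88394} \approx 1.1313 \cdot 10^{-5}$
$\frac{l{\left(-274,\left(27 + d\right) - 98 \right)}}{n} = \frac{-9 + \left(\left(27 - 23\right) - 98\right)}{12 + \left(\left(27 - 23\right) - 98\right)} \frac{1}{\frac{1}{88394}} = \frac{-9 + \left(4 - 98\right)}{12 + \left(4 - 98\right)} 88394 = \frac{-9 - 94}{12 - 94} \cdot 88394 = \frac{1}{-82} \left(-103\right) 88394 = \left(- \frac{1}{82}\right) \left(-103\right) 88394 = \frac{103}{82} \cdot 88394 = \frac{4552291}{41}$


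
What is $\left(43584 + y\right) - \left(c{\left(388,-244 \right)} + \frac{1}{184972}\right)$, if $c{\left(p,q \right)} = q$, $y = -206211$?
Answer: $- \frac{30036308277}{184972} \approx -1.6238 \cdot 10^{5}$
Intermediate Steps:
$\left(43584 + y\right) - \left(c{\left(388,-244 \right)} + \frac{1}{184972}\right) = \left(43584 - 206211\right) - \left(-244 + \frac{1}{184972}\right) = -162627 - \left(-244 + \frac{1}{184972}\right) = -162627 - - \frac{45133167}{184972} = -162627 + \frac{45133167}{184972} = - \frac{30036308277}{184972}$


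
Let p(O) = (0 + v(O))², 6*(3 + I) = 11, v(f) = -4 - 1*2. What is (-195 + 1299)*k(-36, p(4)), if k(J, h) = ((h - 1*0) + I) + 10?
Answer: 49496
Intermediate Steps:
v(f) = -6 (v(f) = -4 - 2 = -6)
I = -7/6 (I = -3 + (⅙)*11 = -3 + 11/6 = -7/6 ≈ -1.1667)
p(O) = 36 (p(O) = (0 - 6)² = (-6)² = 36)
k(J, h) = 53/6 + h (k(J, h) = ((h - 1*0) - 7/6) + 10 = ((h + 0) - 7/6) + 10 = (h - 7/6) + 10 = (-7/6 + h) + 10 = 53/6 + h)
(-195 + 1299)*k(-36, p(4)) = (-195 + 1299)*(53/6 + 36) = 1104*(269/6) = 49496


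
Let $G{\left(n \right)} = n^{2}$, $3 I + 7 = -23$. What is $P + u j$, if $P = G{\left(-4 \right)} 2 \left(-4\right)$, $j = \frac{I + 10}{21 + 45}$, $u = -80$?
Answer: $-128$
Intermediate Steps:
$I = -10$ ($I = - \frac{7}{3} + \frac{1}{3} \left(-23\right) = - \frac{7}{3} - \frac{23}{3} = -10$)
$j = 0$ ($j = \frac{-10 + 10}{21 + 45} = \frac{0}{66} = 0 \cdot \frac{1}{66} = 0$)
$P = -128$ ($P = \left(-4\right)^{2} \cdot 2 \left(-4\right) = 16 \cdot 2 \left(-4\right) = 32 \left(-4\right) = -128$)
$P + u j = -128 - 0 = -128 + 0 = -128$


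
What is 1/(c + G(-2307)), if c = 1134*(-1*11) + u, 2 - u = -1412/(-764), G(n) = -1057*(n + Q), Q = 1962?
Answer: 191/67268510 ≈ 2.8394e-6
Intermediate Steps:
G(n) = -2073834 - 1057*n (G(n) = -1057*(n + 1962) = -1057*(1962 + n) = -2073834 - 1057*n)
u = 29/191 (u = 2 - (-1412)/(-764) = 2 - (-1412)*(-1)/764 = 2 - 1*353/191 = 2 - 353/191 = 29/191 ≈ 0.15183)
c = -2382505/191 (c = 1134*(-1*11) + 29/191 = 1134*(-11) + 29/191 = -12474 + 29/191 = -2382505/191 ≈ -12474.)
1/(c + G(-2307)) = 1/(-2382505/191 + (-2073834 - 1057*(-2307))) = 1/(-2382505/191 + (-2073834 + 2438499)) = 1/(-2382505/191 + 364665) = 1/(67268510/191) = 191/67268510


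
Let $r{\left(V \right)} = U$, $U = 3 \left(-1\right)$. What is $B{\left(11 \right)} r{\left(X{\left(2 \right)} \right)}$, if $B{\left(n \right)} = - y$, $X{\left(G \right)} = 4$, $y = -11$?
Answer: $-33$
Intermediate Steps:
$U = -3$
$r{\left(V \right)} = -3$
$B{\left(n \right)} = 11$ ($B{\left(n \right)} = \left(-1\right) \left(-11\right) = 11$)
$B{\left(11 \right)} r{\left(X{\left(2 \right)} \right)} = 11 \left(-3\right) = -33$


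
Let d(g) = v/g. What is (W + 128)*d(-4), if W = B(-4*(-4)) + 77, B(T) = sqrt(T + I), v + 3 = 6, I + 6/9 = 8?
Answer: -615/4 - sqrt(210)/4 ≈ -157.37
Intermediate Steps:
I = 22/3 (I = -2/3 + 8 = 22/3 ≈ 7.3333)
v = 3 (v = -3 + 6 = 3)
d(g) = 3/g
B(T) = sqrt(22/3 + T) (B(T) = sqrt(T + 22/3) = sqrt(22/3 + T))
W = 77 + sqrt(210)/3 (W = sqrt(66 + 9*(-4*(-4)))/3 + 77 = sqrt(66 + 9*16)/3 + 77 = sqrt(66 + 144)/3 + 77 = sqrt(210)/3 + 77 = 77 + sqrt(210)/3 ≈ 81.830)
(W + 128)*d(-4) = ((77 + sqrt(210)/3) + 128)*(3/(-4)) = (205 + sqrt(210)/3)*(3*(-1/4)) = (205 + sqrt(210)/3)*(-3/4) = -615/4 - sqrt(210)/4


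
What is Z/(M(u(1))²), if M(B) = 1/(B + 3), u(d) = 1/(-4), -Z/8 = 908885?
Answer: -109975085/2 ≈ -5.4988e+7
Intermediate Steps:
Z = -7271080 (Z = -8*908885 = -7271080)
u(d) = -¼
M(B) = 1/(3 + B)
Z/(M(u(1))²) = -7271080*(3 - ¼)² = -7271080/((1/(11/4))²) = -7271080/((4/11)²) = -7271080/16/121 = -7271080*121/16 = -109975085/2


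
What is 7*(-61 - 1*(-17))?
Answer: -308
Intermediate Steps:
7*(-61 - 1*(-17)) = 7*(-61 + 17) = 7*(-44) = -308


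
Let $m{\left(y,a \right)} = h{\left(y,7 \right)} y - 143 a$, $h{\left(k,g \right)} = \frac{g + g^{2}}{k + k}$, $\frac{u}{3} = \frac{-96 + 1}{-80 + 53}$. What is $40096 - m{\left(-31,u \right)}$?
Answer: $\frac{374197}{9} \approx 41577.0$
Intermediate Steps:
$u = \frac{95}{9}$ ($u = 3 \frac{-96 + 1}{-80 + 53} = 3 \left(- \frac{95}{-27}\right) = 3 \left(\left(-95\right) \left(- \frac{1}{27}\right)\right) = 3 \cdot \frac{95}{27} = \frac{95}{9} \approx 10.556$)
$h{\left(k,g \right)} = \frac{g + g^{2}}{2 k}$
$m{\left(y,a \right)} = 28 - 143 a$ ($m{\left(y,a \right)} = \frac{1}{2} \cdot 7 \frac{1}{y} \left(1 + 7\right) y - 143 a = \frac{1}{2} \cdot 7 \frac{1}{y} 8 y - 143 a = \frac{28}{y} y - 143 a = 28 - 143 a$)
$40096 - m{\left(-31,u \right)} = 40096 - \left(28 - \frac{13585}{9}\right) = 40096 - - \frac{13333}{9} = 40096 + \frac{13333}{9} = \frac{374197}{9}$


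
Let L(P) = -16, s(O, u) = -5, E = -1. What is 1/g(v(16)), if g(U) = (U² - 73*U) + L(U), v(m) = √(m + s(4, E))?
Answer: 5/58594 - 73*√11/58594 ≈ -0.0040467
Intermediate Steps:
v(m) = √(-5 + m) (v(m) = √(m - 5) = √(-5 + m))
g(U) = -16 + U² - 73*U (g(U) = (U² - 73*U) - 16 = -16 + U² - 73*U)
1/g(v(16)) = 1/(-16 + (√(-5 + 16))² - 73*√(-5 + 16)) = 1/(-16 + (√11)² - 73*√11) = 1/(-16 + 11 - 73*√11) = 1/(-5 - 73*√11)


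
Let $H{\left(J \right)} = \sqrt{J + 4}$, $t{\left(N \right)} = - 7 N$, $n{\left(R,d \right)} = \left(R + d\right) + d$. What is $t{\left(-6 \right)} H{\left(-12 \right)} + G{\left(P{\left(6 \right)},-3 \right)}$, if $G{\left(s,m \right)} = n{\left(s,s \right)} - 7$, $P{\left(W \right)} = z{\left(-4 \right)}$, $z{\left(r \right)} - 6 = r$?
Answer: $-1 + 84 i \sqrt{2} \approx -1.0 + 118.79 i$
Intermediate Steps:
$z{\left(r \right)} = 6 + r$
$n{\left(R,d \right)} = R + 2 d$
$P{\left(W \right)} = 2$ ($P{\left(W \right)} = 6 - 4 = 2$)
$H{\left(J \right)} = \sqrt{4 + J}$
$G{\left(s,m \right)} = -7 + 3 s$ ($G{\left(s,m \right)} = \left(s + 2 s\right) - 7 = 3 s - 7 = -7 + 3 s$)
$t{\left(-6 \right)} H{\left(-12 \right)} + G{\left(P{\left(6 \right)},-3 \right)} = \left(-7\right) \left(-6\right) \sqrt{4 - 12} + \left(-7 + 3 \cdot 2\right) = 42 \sqrt{-8} + \left(-7 + 6\right) = 42 \cdot 2 i \sqrt{2} - 1 = 84 i \sqrt{2} - 1 = -1 + 84 i \sqrt{2}$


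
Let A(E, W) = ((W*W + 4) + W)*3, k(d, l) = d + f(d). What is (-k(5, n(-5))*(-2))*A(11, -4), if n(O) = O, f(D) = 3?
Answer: 768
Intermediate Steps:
k(d, l) = 3 + d (k(d, l) = d + 3 = 3 + d)
A(E, W) = 12 + 3*W + 3*W² (A(E, W) = ((W² + 4) + W)*3 = ((4 + W²) + W)*3 = (4 + W + W²)*3 = 12 + 3*W + 3*W²)
(-k(5, n(-5))*(-2))*A(11, -4) = (-(3 + 5)*(-2))*(12 + 3*(-4) + 3*(-4)²) = (-1*8*(-2))*(12 - 12 + 3*16) = (-8*(-2))*(12 - 12 + 48) = 16*48 = 768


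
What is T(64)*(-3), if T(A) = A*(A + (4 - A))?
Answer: -768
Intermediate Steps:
T(A) = 4*A (T(A) = A*4 = 4*A)
T(64)*(-3) = (4*64)*(-3) = 256*(-3) = -768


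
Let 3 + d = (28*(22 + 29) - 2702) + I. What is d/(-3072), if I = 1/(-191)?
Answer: 60977/146688 ≈ 0.41569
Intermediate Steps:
I = -1/191 ≈ -0.0052356
d = -243908/191 (d = -3 + ((28*(22 + 29) - 2702) - 1/191) = -3 + ((28*51 - 2702) - 1/191) = -3 + ((1428 - 2702) - 1/191) = -3 + (-1274 - 1/191) = -3 - 243335/191 = -243908/191 ≈ -1277.0)
d/(-3072) = -243908/191/(-3072) = -243908/191*(-1/3072) = 60977/146688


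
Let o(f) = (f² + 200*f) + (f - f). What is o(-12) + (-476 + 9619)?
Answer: 6887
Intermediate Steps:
o(f) = f² + 200*f (o(f) = (f² + 200*f) + 0 = f² + 200*f)
o(-12) + (-476 + 9619) = -12*(200 - 12) + (-476 + 9619) = -12*188 + 9143 = -2256 + 9143 = 6887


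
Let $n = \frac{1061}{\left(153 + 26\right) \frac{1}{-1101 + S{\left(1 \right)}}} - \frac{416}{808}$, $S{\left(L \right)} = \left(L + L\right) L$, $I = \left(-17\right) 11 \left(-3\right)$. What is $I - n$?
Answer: $\frac{127921566}{18079} \approx 7075.7$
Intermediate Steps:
$I = 561$ ($I = \left(-187\right) \left(-3\right) = 561$)
$S{\left(L \right)} = 2 L^{2}$ ($S{\left(L \right)} = 2 L L = 2 L^{2}$)
$n = - \frac{117779247}{18079}$ ($n = \frac{1061}{\left(153 + 26\right) \frac{1}{-1101 + 2 \cdot 1^{2}}} - \frac{416}{808} = \frac{1061}{179 \frac{1}{-1101 + 2 \cdot 1}} - \frac{52}{101} = \frac{1061}{179 \frac{1}{-1101 + 2}} - \frac{52}{101} = \frac{1061}{179 \frac{1}{-1099}} - \frac{52}{101} = \frac{1061}{179 \left(- \frac{1}{1099}\right)} - \frac{52}{101} = \frac{1061}{- \frac{179}{1099}} - \frac{52}{101} = 1061 \left(- \frac{1099}{179}\right) - \frac{52}{101} = - \frac{1166039}{179} - \frac{52}{101} = - \frac{117779247}{18079} \approx -6514.7$)
$I - n = 561 - - \frac{117779247}{18079} = 561 + \frac{117779247}{18079} = \frac{127921566}{18079}$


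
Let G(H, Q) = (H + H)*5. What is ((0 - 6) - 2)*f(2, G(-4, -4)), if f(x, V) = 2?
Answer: -16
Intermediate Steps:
G(H, Q) = 10*H (G(H, Q) = (2*H)*5 = 10*H)
((0 - 6) - 2)*f(2, G(-4, -4)) = ((0 - 6) - 2)*2 = (-6 - 2)*2 = -8*2 = -16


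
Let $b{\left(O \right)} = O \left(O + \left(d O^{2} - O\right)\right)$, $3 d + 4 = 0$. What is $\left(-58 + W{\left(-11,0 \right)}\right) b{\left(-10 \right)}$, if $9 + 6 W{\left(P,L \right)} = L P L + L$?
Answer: $- \frac{238000}{3} \approx -79333.0$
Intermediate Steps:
$d = - \frac{4}{3}$ ($d = - \frac{4}{3} + \frac{1}{3} \cdot 0 = - \frac{4}{3} + 0 = - \frac{4}{3} \approx -1.3333$)
$W{\left(P,L \right)} = - \frac{3}{2} + \frac{L}{6} + \frac{P L^{2}}{6}$ ($W{\left(P,L \right)} = - \frac{3}{2} + \frac{L P L + L}{6} = - \frac{3}{2} + \frac{P L^{2} + L}{6} = - \frac{3}{2} + \frac{L + P L^{2}}{6} = - \frac{3}{2} + \left(\frac{L}{6} + \frac{P L^{2}}{6}\right) = - \frac{3}{2} + \frac{L}{6} + \frac{P L^{2}}{6}$)
$b{\left(O \right)} = - \frac{4 O^{3}}{3}$ ($b{\left(O \right)} = O \left(O - \left(O + \frac{4 O^{2}}{3}\right)\right) = O \left(- \frac{4 O^{2}}{3}\right) = - \frac{4 O^{3}}{3}$)
$\left(-58 + W{\left(-11,0 \right)}\right) b{\left(-10 \right)} = \left(-58 + \left(- \frac{3}{2} + \frac{1}{6} \cdot 0 + \frac{1}{6} \left(-11\right) 0^{2}\right)\right) \left(- \frac{4 \left(-10\right)^{3}}{3}\right) = \left(-58 + \left(- \frac{3}{2} + 0 + \frac{1}{6} \left(-11\right) 0\right)\right) \left(\left(- \frac{4}{3}\right) \left(-1000\right)\right) = \left(-58 + \left(- \frac{3}{2} + 0 + 0\right)\right) \frac{4000}{3} = \left(-58 - \frac{3}{2}\right) \frac{4000}{3} = \left(- \frac{119}{2}\right) \frac{4000}{3} = - \frac{238000}{3}$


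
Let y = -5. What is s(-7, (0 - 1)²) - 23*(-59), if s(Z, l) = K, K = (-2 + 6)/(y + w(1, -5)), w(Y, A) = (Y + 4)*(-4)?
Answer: 33921/25 ≈ 1356.8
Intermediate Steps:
w(Y, A) = -16 - 4*Y (w(Y, A) = (4 + Y)*(-4) = -16 - 4*Y)
K = -4/25 (K = (-2 + 6)/(-5 + (-16 - 4*1)) = 4/(-5 + (-16 - 4)) = 4/(-5 - 20) = 4/(-25) = 4*(-1/25) = -4/25 ≈ -0.16000)
s(Z, l) = -4/25
s(-7, (0 - 1)²) - 23*(-59) = -4/25 - 23*(-59) = -4/25 + 1357 = 33921/25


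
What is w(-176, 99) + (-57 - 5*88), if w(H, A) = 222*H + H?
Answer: -39745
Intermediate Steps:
w(H, A) = 223*H
w(-176, 99) + (-57 - 5*88) = 223*(-176) + (-57 - 5*88) = -39248 + (-57 - 440) = -39248 - 497 = -39745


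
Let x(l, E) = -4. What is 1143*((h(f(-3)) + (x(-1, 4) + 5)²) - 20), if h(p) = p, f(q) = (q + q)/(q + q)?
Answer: -20574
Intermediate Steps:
f(q) = 1 (f(q) = (2*q)/((2*q)) = (2*q)*(1/(2*q)) = 1)
1143*((h(f(-3)) + (x(-1, 4) + 5)²) - 20) = 1143*((1 + (-4 + 5)²) - 20) = 1143*((1 + 1²) - 20) = 1143*((1 + 1) - 20) = 1143*(2 - 20) = 1143*(-18) = -20574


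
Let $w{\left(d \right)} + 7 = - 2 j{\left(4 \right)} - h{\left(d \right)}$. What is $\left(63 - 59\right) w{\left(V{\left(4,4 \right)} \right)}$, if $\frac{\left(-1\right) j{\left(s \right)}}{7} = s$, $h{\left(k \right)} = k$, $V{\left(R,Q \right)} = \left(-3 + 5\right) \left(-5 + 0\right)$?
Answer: $236$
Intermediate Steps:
$V{\left(R,Q \right)} = -10$ ($V{\left(R,Q \right)} = 2 \left(-5\right) = -10$)
$j{\left(s \right)} = - 7 s$
$w{\left(d \right)} = 49 - d$ ($w{\left(d \right)} = -7 - \left(d + 2 \left(-7\right) 4\right) = -7 - \left(-56 + d\right) = 49 - d$)
$\left(63 - 59\right) w{\left(V{\left(4,4 \right)} \right)} = \left(63 - 59\right) \left(49 - -10\right) = 4 \left(49 + 10\right) = 4 \cdot 59 = 236$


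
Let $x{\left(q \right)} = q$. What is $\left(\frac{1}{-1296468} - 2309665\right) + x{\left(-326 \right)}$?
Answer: $- \frac{2994829411789}{1296468} \approx -2.31 \cdot 10^{6}$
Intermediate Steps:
$\left(\frac{1}{-1296468} - 2309665\right) + x{\left(-326 \right)} = \left(\frac{1}{-1296468} - 2309665\right) - 326 = \left(- \frac{1}{1296468} - 2309665\right) - 326 = - \frac{2994406763221}{1296468} - 326 = - \frac{2994829411789}{1296468}$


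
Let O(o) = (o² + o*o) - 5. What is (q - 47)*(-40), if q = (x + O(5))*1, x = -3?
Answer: 200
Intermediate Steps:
O(o) = -5 + 2*o² (O(o) = (o² + o²) - 5 = 2*o² - 5 = -5 + 2*o²)
q = 42 (q = (-3 + (-5 + 2*5²))*1 = (-3 + (-5 + 2*25))*1 = (-3 + (-5 + 50))*1 = (-3 + 45)*1 = 42*1 = 42)
(q - 47)*(-40) = (42 - 47)*(-40) = -5*(-40) = 200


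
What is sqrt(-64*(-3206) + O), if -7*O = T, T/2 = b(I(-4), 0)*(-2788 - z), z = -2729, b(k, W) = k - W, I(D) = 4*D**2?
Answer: 32*sqrt(9870)/7 ≈ 454.16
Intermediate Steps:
T = -7552 (T = 2*((4*(-4)**2 - 1*0)*(-2788 - 1*(-2729))) = 2*((4*16 + 0)*(-2788 + 2729)) = 2*((64 + 0)*(-59)) = 2*(64*(-59)) = 2*(-3776) = -7552)
O = 7552/7 (O = -1/7*(-7552) = 7552/7 ≈ 1078.9)
sqrt(-64*(-3206) + O) = sqrt(-64*(-3206) + 7552/7) = sqrt(205184 + 7552/7) = sqrt(1443840/7) = 32*sqrt(9870)/7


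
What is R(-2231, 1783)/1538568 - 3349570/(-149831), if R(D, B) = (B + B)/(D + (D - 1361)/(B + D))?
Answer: 7290327902337088/326106685598067 ≈ 22.356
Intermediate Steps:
R(D, B) = 2*B/(D + (-1361 + D)/(B + D)) (R(D, B) = (2*B)/(D + (-1361 + D)/(B + D)) = 2*B/(D + (-1361 + D)/(B + D)))
R(-2231, 1783)/1538568 - 3349570/(-149831) = (2*1783*(1783 - 2231)/(-1361 - 2231 + (-2231)**2 + 1783*(-2231)))/1538568 - 3349570/(-149831) = (2*1783*(-448)/(-1361 - 2231 + 4977361 - 3977873))*(1/1538568) - 3349570*(-1/149831) = (2*1783*(-448)/995896)*(1/1538568) + 3349570/149831 = (2*1783*(1/995896)*(-448))*(1/1538568) + 3349570/149831 = -199696/124487*1/1538568 + 3349570/149831 = -24962/23941464327 + 3349570/149831 = 7290327902337088/326106685598067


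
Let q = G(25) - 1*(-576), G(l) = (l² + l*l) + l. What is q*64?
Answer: 118464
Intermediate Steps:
G(l) = l + 2*l² (G(l) = (l² + l²) + l = 2*l² + l = l + 2*l²)
q = 1851 (q = 25*(1 + 2*25) - 1*(-576) = 25*(1 + 50) + 576 = 25*51 + 576 = 1275 + 576 = 1851)
q*64 = 1851*64 = 118464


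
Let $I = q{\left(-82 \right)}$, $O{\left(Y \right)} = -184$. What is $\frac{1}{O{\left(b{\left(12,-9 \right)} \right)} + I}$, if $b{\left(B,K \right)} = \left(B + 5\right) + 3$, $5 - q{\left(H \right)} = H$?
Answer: $- \frac{1}{97} \approx -0.010309$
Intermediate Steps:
$q{\left(H \right)} = 5 - H$
$b{\left(B,K \right)} = 8 + B$ ($b{\left(B,K \right)} = \left(5 + B\right) + 3 = 8 + B$)
$I = 87$ ($I = 5 - -82 = 5 + 82 = 87$)
$\frac{1}{O{\left(b{\left(12,-9 \right)} \right)} + I} = \frac{1}{-184 + 87} = \frac{1}{-97} = - \frac{1}{97}$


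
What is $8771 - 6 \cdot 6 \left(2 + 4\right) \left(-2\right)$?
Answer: $3789072$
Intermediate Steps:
$8771 - 6 \cdot 6 \left(2 + 4\right) \left(-2\right) = 8771 - 6 \cdot 6 \cdot 6 \left(-2\right) = 8771 \left(-6\right) 36 \left(-2\right) = 8771 \left(\left(-216\right) \left(-2\right)\right) = 8771 \cdot 432 = 3789072$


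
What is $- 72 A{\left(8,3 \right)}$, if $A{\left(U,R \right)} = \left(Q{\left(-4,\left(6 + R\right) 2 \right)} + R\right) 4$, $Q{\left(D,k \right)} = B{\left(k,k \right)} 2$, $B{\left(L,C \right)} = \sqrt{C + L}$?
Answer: $-4320$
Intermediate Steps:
$Q{\left(D,k \right)} = 2 \sqrt{2} \sqrt{k}$ ($Q{\left(D,k \right)} = \sqrt{k + k} 2 = \sqrt{2 k} 2 = \sqrt{2} \sqrt{k} 2 = 2 \sqrt{2} \sqrt{k}$)
$A{\left(U,R \right)} = 4 R + 8 \sqrt{2} \sqrt{12 + 2 R}$ ($A{\left(U,R \right)} = \left(2 \sqrt{2} \sqrt{\left(6 + R\right) 2} + R\right) 4 = \left(2 \sqrt{2} \sqrt{12 + 2 R} + R\right) 4 = \left(R + 2 \sqrt{2} \sqrt{12 + 2 R}\right) 4 = 4 R + 8 \sqrt{2} \sqrt{12 + 2 R}$)
$- 72 A{\left(8,3 \right)} = - 72 \left(4 \cdot 3 + 16 \sqrt{6 + 3}\right) = - 72 \left(12 + 16 \sqrt{9}\right) = - 72 \left(12 + 16 \cdot 3\right) = - 72 \left(12 + 48\right) = \left(-72\right) 60 = -4320$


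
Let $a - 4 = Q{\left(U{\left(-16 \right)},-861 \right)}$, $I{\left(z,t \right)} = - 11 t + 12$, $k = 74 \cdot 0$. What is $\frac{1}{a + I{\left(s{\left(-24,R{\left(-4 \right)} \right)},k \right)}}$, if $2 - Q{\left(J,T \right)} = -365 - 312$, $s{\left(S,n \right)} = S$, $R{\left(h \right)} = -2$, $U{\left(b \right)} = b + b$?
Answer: $\frac{1}{695} \approx 0.0014388$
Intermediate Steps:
$U{\left(b \right)} = 2 b$
$k = 0$
$Q{\left(J,T \right)} = 679$ ($Q{\left(J,T \right)} = 2 - \left(-365 - 312\right) = 2 - -677 = 2 + 677 = 679$)
$I{\left(z,t \right)} = 12 - 11 t$
$a = 683$ ($a = 4 + 679 = 683$)
$\frac{1}{a + I{\left(s{\left(-24,R{\left(-4 \right)} \right)},k \right)}} = \frac{1}{683 + \left(12 - 0\right)} = \frac{1}{683 + \left(12 + 0\right)} = \frac{1}{683 + 12} = \frac{1}{695}$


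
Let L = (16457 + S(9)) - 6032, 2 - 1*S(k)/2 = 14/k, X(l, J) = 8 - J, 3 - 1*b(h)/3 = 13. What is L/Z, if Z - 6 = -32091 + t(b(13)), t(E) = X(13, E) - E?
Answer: -93833/288153 ≈ -0.32564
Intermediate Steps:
b(h) = -30 (b(h) = 9 - 3*13 = 9 - 39 = -30)
t(E) = 8 - 2*E (t(E) = (8 - E) - E = 8 - 2*E)
Z = -32017 (Z = 6 + (-32091 + (8 - 2*(-30))) = 6 + (-32091 + (8 + 60)) = 6 + (-32091 + 68) = 6 - 32023 = -32017)
S(k) = 4 - 28/k
L = 93833/9 (L = (16457 + (4 - 28/9)) - 6032 = (16457 + 8/9) - 6032 = 148121/9 - 6032 = 93833/9 ≈ 10426.)
L/Z = (93833/9)/(-32017) = (93833/9)*(-1/32017) = -93833/288153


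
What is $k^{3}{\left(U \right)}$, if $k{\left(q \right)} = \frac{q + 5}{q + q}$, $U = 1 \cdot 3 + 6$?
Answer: $\frac{343}{729} \approx 0.47051$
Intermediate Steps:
$U = 9$ ($U = 3 + 6 = 9$)
$k{\left(q \right)} = \frac{5 + q}{2 q}$
$k^{3}{\left(U \right)} = \left(\frac{5 + 9}{2 \cdot 9}\right)^{3} = \left(\frac{1}{2} \cdot \frac{1}{9} \cdot 14\right)^{3} = \left(\frac{7}{9}\right)^{3} = \frac{343}{729}$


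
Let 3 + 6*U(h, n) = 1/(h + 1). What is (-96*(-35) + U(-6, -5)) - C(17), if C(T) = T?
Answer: 50137/15 ≈ 3342.5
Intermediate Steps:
U(h, n) = -1/2 + 1/(6*(1 + h)) (U(h, n) = -1/2 + 1/(6*(h + 1)) = -1/2 + 1/(6*(1 + h)))
(-96*(-35) + U(-6, -5)) - C(17) = (-96*(-35) + (-2 - 3*(-6))/(6*(1 - 6))) - 1*17 = (3360 + (1/6)*(-2 + 18)/(-5)) - 17 = (3360 + (1/6)*(-1/5)*16) - 17 = (3360 - 8/15) - 17 = 50392/15 - 17 = 50137/15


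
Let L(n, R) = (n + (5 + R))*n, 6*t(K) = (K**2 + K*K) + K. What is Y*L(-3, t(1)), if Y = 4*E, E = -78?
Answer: 2340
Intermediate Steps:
t(K) = K**2/3 + K/6 (t(K) = ((K**2 + K*K) + K)/6 = ((K**2 + K**2) + K)/6 = (2*K**2 + K)/6 = (K + 2*K**2)/6 = K**2/3 + K/6)
L(n, R) = n*(5 + R + n) (L(n, R) = (5 + R + n)*n = n*(5 + R + n))
Y = -312 (Y = 4*(-78) = -312)
Y*L(-3, t(1)) = -(-936)*(5 + (1/6)*1*(1 + 2*1) - 3) = -(-936)*(5 + (1/6)*1*(1 + 2) - 3) = -(-936)*(5 + (1/6)*1*3 - 3) = -(-936)*(5 + 1/2 - 3) = -(-936)*5/2 = -312*(-15/2) = 2340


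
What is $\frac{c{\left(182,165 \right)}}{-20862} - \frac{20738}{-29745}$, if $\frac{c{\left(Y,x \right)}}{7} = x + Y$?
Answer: $\frac{13347613}{22982970} \approx 0.58076$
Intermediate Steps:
$c{\left(Y,x \right)} = 7 Y + 7 x$ ($c{\left(Y,x \right)} = 7 \left(x + Y\right) = 7 \left(Y + x\right) = 7 Y + 7 x$)
$\frac{c{\left(182,165 \right)}}{-20862} - \frac{20738}{-29745} = \frac{7 \cdot 182 + 7 \cdot 165}{-20862} - \frac{20738}{-29745} = \left(1274 + 1155\right) \left(- \frac{1}{20862}\right) - - \frac{20738}{29745} = 2429 \left(- \frac{1}{20862}\right) + \frac{20738}{29745} = - \frac{2429}{20862} + \frac{20738}{29745} = \frac{13347613}{22982970}$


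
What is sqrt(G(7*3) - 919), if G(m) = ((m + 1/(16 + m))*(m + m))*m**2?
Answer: sqrt(531916181)/37 ≈ 623.33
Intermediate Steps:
G(m) = 2*m**3*(m + 1/(16 + m)) (G(m) = ((m + 1/(16 + m))*(2*m))*m**2 = (2*m*(m + 1/(16 + m)))*m**2 = 2*m**3*(m + 1/(16 + m)))
sqrt(G(7*3) - 919) = sqrt(2*(7*3)**3*(1 + (7*3)**2 + 16*(7*3))/(16 + 7*3) - 919) = sqrt(2*21**3*(1 + 21**2 + 16*21)/(16 + 21) - 919) = sqrt(2*9261*(1 + 441 + 336)/37 - 919) = sqrt(2*9261*(1/37)*778 - 919) = sqrt(14410116/37 - 919) = sqrt(14376113/37) = sqrt(531916181)/37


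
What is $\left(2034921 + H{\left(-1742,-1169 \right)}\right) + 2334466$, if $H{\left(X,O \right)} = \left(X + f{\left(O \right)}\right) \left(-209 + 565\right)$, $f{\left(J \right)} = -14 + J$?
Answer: $3328087$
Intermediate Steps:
$H{\left(X,O \right)} = -4984 + 356 O + 356 X$ ($H{\left(X,O \right)} = \left(X + \left(-14 + O\right)\right) \left(-209 + 565\right) = \left(-14 + O + X\right) 356 = -4984 + 356 O + 356 X$)
$\left(2034921 + H{\left(-1742,-1169 \right)}\right) + 2334466 = \left(2034921 + \left(-4984 + 356 \left(-1169\right) + 356 \left(-1742\right)\right)\right) + 2334466 = \left(2034921 - 1041300\right) + 2334466 = 993621 + 2334466 = 3328087$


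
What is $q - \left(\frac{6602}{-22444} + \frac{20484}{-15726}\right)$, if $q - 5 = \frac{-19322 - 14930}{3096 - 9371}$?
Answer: $\frac{2224975921449}{184565709050} \approx 12.055$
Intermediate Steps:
$q = \frac{65627}{6275}$ ($q = 5 + \frac{-19322 - 14930}{3096 - 9371} = 5 - \frac{34252}{-6275} = 5 - - \frac{34252}{6275} = 5 + \frac{34252}{6275} = \frac{65627}{6275} \approx 10.458$)
$q - \left(\frac{6602}{-22444} + \frac{20484}{-15726}\right) = \frac{65627}{6275} - \left(\frac{6602}{-22444} + \frac{20484}{-15726}\right) = \frac{65627}{6275} - \left(6602 \left(- \frac{1}{22444}\right) + 20484 \left(- \frac{1}{15726}\right)\right) = \frac{65627}{6275} - \left(- \frac{3301}{11222} - \frac{3414}{2621}\right) = \frac{65627}{6275} - - \frac{46963829}{29412862} = \frac{65627}{6275} + \frac{46963829}{29412862} = \frac{2224975921449}{184565709050}$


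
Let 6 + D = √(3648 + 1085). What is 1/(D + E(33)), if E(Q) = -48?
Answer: 54/1817 + √4733/1817 ≈ 0.067582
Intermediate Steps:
D = -6 + √4733 (D = -6 + √(3648 + 1085) = -6 + √4733 ≈ 62.797)
1/(D + E(33)) = 1/((-6 + √4733) - 48) = 1/(-54 + √4733)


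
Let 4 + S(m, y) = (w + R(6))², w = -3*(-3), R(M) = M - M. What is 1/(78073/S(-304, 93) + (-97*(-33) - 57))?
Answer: 77/320161 ≈ 0.00024050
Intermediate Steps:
R(M) = 0
w = 9
S(m, y) = 77 (S(m, y) = -4 + (9 + 0)² = -4 + 9² = -4 + 81 = 77)
1/(78073/S(-304, 93) + (-97*(-33) - 57)) = 1/(78073/77 + (-97*(-33) - 57)) = 1/(78073*(1/77) + (3201 - 57)) = 1/(78073/77 + 3144) = 1/(320161/77) = 77/320161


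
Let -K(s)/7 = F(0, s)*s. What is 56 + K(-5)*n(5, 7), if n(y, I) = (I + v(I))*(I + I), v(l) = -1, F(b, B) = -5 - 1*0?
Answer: -14644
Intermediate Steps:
F(b, B) = -5 (F(b, B) = -5 + 0 = -5)
n(y, I) = 2*I*(-1 + I) (n(y, I) = (I - 1)*(I + I) = (-1 + I)*(2*I) = 2*I*(-1 + I))
K(s) = 35*s (K(s) = -(-35)*s = 35*s)
56 + K(-5)*n(5, 7) = 56 + (35*(-5))*(2*7*(-1 + 7)) = 56 - 350*7*6 = 56 - 175*84 = 56 - 14700 = -14644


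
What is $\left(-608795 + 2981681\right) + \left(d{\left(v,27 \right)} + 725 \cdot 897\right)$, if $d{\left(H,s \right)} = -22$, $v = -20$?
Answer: $3023189$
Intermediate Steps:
$\left(-608795 + 2981681\right) + \left(d{\left(v,27 \right)} + 725 \cdot 897\right) = \left(-608795 + 2981681\right) + \left(-22 + 725 \cdot 897\right) = 2372886 + \left(-22 + 650325\right) = 2372886 + 650303 = 3023189$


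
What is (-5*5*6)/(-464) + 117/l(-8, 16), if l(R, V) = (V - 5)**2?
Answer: 36219/28072 ≈ 1.2902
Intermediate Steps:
l(R, V) = (-5 + V)**2
(-5*5*6)/(-464) + 117/l(-8, 16) = (-5*5*6)/(-464) + 117/((-5 + 16)**2) = -25*6*(-1/464) + 117/(11**2) = -150*(-1/464) + 117/121 = 75/232 + 117*(1/121) = 75/232 + 117/121 = 36219/28072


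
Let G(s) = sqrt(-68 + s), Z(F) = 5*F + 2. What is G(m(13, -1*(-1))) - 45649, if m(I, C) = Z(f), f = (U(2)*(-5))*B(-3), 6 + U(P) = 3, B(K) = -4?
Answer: -45649 + I*sqrt(366) ≈ -45649.0 + 19.131*I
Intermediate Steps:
U(P) = -3 (U(P) = -6 + 3 = -3)
f = -60 (f = -3*(-5)*(-4) = 15*(-4) = -60)
Z(F) = 2 + 5*F
m(I, C) = -298 (m(I, C) = 2 + 5*(-60) = 2 - 300 = -298)
G(m(13, -1*(-1))) - 45649 = sqrt(-68 - 298) - 45649 = sqrt(-366) - 45649 = I*sqrt(366) - 45649 = -45649 + I*sqrt(366)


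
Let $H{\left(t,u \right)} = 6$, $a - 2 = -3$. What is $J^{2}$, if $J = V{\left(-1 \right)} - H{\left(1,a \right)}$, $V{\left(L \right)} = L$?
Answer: $49$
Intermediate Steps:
$a = -1$ ($a = 2 - 3 = -1$)
$J = -7$ ($J = -1 - 6 = -7$)
$J^{2} = \left(-7\right)^{2} = 49$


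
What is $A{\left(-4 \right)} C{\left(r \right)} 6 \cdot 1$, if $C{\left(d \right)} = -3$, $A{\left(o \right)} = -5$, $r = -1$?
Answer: $90$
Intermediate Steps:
$A{\left(-4 \right)} C{\left(r \right)} 6 \cdot 1 = \left(-5\right) \left(-3\right) 6 \cdot 1 = 15 \cdot 6 \cdot 1 = 90 \cdot 1 = 90$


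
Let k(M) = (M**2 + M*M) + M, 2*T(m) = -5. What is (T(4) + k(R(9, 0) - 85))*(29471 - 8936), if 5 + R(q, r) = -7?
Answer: 768768795/2 ≈ 3.8438e+8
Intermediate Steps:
R(q, r) = -12 (R(q, r) = -5 - 7 = -12)
T(m) = -5/2 (T(m) = (1/2)*(-5) = -5/2)
k(M) = M + 2*M**2 (k(M) = (M**2 + M**2) + M = 2*M**2 + M = M + 2*M**2)
(T(4) + k(R(9, 0) - 85))*(29471 - 8936) = (-5/2 + (-12 - 85)*(1 + 2*(-12 - 85)))*(29471 - 8936) = (-5/2 - 97*(1 + 2*(-97)))*20535 = (-5/2 - 97*(1 - 194))*20535 = (-5/2 - 97*(-193))*20535 = (-5/2 + 18721)*20535 = (37437/2)*20535 = 768768795/2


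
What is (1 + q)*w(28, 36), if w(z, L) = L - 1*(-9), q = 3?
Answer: 180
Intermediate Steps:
w(z, L) = 9 + L (w(z, L) = L + 9 = 9 + L)
(1 + q)*w(28, 36) = (1 + 3)*(9 + 36) = 4*45 = 180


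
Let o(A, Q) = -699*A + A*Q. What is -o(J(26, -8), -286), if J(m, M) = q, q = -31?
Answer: -30535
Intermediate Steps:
J(m, M) = -31
-o(J(26, -8), -286) = -(-31)*(-699 - 286) = -(-31)*(-985) = -1*30535 = -30535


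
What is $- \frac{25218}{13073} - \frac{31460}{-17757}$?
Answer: $- \frac{36519446}{232137261} \approx -0.15732$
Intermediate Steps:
$- \frac{25218}{13073} - \frac{31460}{-17757} = \left(-25218\right) \frac{1}{13073} - - \frac{31460}{17757} = - \frac{25218}{13073} + \frac{31460}{17757} = - \frac{36519446}{232137261}$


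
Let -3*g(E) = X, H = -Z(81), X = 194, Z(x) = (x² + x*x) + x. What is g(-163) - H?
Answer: 39415/3 ≈ 13138.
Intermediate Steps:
Z(x) = x + 2*x² (Z(x) = (x² + x²) + x = 2*x² + x = x + 2*x²)
H = -13203 (H = -81*(1 + 2*81) = -81*(1 + 162) = -81*163 = -1*13203 = -13203)
g(E) = -194/3 (g(E) = -⅓*194 = -194/3)
g(-163) - H = -194/3 - 1*(-13203) = -194/3 + 13203 = 39415/3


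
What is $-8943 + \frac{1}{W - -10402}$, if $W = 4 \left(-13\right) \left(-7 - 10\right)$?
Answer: $- \frac{100930697}{11286} \approx -8943.0$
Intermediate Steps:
$W = 884$ ($W = - 52 \left(-7 - 10\right) = \left(-52\right) \left(-17\right) = 884$)
$-8943 + \frac{1}{W - -10402} = -8943 + \frac{1}{884 - -10402} = -8943 + \frac{1}{884 + 10402} = -8943 + \frac{1}{11286} = - \frac{100930697}{11286}$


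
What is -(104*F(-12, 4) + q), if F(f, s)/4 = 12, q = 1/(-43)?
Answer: -214655/43 ≈ -4992.0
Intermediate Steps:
q = -1/43 ≈ -0.023256
F(f, s) = 48 (F(f, s) = 4*12 = 48)
-(104*F(-12, 4) + q) = -(104*48 - 1/43) = -(4992 - 1/43) = -1*214655/43 = -214655/43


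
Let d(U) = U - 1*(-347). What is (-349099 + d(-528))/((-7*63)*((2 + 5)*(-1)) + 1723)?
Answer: -944/13 ≈ -72.615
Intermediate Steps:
d(U) = 347 + U (d(U) = U + 347 = 347 + U)
(-349099 + d(-528))/((-7*63)*((2 + 5)*(-1)) + 1723) = (-349099 + (347 - 528))/((-7*63)*((2 + 5)*(-1)) + 1723) = (-349099 - 181)/(-3087*(-1) + 1723) = -349280/(-441*(-7) + 1723) = -349280/(3087 + 1723) = -349280/4810 = -349280*1/4810 = -944/13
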